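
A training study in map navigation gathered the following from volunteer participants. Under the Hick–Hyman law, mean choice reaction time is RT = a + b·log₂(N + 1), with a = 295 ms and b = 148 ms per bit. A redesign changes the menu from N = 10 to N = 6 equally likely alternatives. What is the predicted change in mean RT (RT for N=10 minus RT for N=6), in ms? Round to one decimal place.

96.5

RT(10) = 295 + 148·log₂(11) = 295 + 148·3.4594 = 806.9912 ms.
RT(6) = 295 + 148·log₂(7) = 295 + 148·2.8074 = 710.4952 ms.
Difference = 806.9912 − 710.4952 = 96.4960 ≈ 96.5 ms.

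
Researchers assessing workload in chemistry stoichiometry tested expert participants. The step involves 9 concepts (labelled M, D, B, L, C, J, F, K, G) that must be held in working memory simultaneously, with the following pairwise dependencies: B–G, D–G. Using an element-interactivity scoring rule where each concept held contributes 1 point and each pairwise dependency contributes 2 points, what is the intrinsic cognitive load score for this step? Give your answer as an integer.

13

Count of concepts held simultaneously: 9.
Count of pairwise dependencies listed: 2.
Element contribution: 9 × 1 = 9.
Interaction contribution: 2 × 2 = 4.
Intrinsic load = 9 + 4 = 13.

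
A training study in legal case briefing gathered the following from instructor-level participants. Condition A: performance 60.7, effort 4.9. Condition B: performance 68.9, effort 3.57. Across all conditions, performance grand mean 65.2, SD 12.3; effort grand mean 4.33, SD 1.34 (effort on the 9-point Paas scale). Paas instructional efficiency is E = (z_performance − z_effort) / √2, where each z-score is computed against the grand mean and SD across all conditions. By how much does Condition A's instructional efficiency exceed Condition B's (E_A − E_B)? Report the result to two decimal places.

Condition A: z_P = (60.7 − 65.2)/12.3 = -0.3659; z_E = (4.9 − 4.33)/1.34 = 0.4254; E_A = (-0.3659 − 0.4254)/√2 = -0.5595.
Condition B: z_P = (68.9 − 65.2)/12.3 = 0.3008; z_E = (3.57 − 4.33)/1.34 = -0.5672; E_B = (0.3008 − (-0.5672))/√2 = 0.6138.
E_A − E_B = -0.5595 − 0.6138 = -1.1733 ≈ -1.17.

-1.17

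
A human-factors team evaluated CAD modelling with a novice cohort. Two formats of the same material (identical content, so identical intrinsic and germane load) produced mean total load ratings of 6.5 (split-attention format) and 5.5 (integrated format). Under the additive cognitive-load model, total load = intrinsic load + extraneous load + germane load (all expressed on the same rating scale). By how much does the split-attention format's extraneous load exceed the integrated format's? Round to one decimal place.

Intrinsic and germane load are equal across formats, so the difference in total load equals the difference in extraneous load.
Extraneous-load difference = 6.5 − 5.5 = 1.0.

1.0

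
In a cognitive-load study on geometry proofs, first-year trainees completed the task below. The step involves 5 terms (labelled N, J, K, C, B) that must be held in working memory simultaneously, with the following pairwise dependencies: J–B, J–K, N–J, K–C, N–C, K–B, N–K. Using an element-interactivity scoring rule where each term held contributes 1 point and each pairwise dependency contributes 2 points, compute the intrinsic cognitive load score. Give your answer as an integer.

Count of terms held simultaneously: 5.
Count of pairwise dependencies listed: 7.
Element contribution: 5 × 1 = 5.
Interaction contribution: 7 × 2 = 14.
Intrinsic load = 5 + 14 = 19.

19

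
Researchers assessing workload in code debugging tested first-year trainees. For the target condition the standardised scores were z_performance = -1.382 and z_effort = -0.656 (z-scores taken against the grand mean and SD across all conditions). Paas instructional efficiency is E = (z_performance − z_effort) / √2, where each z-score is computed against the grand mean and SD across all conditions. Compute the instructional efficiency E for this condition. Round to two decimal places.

-0.51

z_P − z_E = -1.382 − (-0.656) = -0.7260.
E = -0.7260 / √2 = -0.7260 / 1.41421 = -0.5134 ≈ -0.51.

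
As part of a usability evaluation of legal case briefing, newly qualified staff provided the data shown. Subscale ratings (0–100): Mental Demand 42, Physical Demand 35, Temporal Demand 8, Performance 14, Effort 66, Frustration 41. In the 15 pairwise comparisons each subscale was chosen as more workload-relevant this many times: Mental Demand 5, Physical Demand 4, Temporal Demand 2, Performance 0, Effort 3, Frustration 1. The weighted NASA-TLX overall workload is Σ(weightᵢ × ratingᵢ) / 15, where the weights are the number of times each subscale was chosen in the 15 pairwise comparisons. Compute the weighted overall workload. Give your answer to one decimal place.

40.3

The tallies are the weights (they sum to 15).
Weighted sum = 5·42 + 4·35 + 2·8 + 0·14 + 3·66 + 1·41
            = 210 + 140 + 16 + 0 + 198 + 41 = 605.
Overall workload = 605 / 15 = 40.3333 ≈ 40.3.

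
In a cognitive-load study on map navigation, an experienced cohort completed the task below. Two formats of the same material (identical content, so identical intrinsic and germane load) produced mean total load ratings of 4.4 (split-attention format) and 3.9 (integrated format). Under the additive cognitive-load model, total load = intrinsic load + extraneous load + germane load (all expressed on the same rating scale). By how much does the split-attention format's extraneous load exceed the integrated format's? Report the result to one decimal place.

0.5

Intrinsic and germane load are equal across formats, so the difference in total load equals the difference in extraneous load.
Extraneous-load difference = 4.4 − 3.9 = 0.5.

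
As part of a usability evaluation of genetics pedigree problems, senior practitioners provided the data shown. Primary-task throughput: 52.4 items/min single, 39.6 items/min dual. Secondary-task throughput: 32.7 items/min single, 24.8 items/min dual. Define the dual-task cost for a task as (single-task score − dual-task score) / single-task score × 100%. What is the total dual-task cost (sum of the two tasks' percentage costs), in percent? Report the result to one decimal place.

Primary cost = (52.4 − 39.6) / 52.4 × 100% = 24.4275%.
Secondary cost = (32.7 − 24.8) / 32.7 × 100% = 24.1590%.
Total = 24.4275% + 24.1590% = 48.5865% ≈ 48.6%.

48.6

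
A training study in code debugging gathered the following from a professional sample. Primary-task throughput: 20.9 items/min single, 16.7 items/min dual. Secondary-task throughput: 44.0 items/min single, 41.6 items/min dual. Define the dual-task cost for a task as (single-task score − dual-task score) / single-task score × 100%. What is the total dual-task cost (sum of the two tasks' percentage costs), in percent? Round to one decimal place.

Primary cost = (20.9 − 16.7) / 20.9 × 100% = 20.0957%.
Secondary cost = (44.0 − 41.6) / 44.0 × 100% = 5.4545%.
Total = 20.0957% + 5.4545% = 25.5502% ≈ 25.6%.

25.6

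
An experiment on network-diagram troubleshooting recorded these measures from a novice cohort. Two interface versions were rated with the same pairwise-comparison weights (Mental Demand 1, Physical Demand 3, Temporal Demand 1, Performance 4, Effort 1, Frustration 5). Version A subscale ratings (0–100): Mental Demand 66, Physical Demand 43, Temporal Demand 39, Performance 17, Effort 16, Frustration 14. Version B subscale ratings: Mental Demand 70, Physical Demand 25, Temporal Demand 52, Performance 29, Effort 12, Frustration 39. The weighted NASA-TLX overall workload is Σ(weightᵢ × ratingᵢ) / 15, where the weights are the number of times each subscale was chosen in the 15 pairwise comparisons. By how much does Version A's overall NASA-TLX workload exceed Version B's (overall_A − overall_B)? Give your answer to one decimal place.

-8.8

Version A weighted sum = 1·66 + 3·43 + 1·39 + 4·17 + 1·16 + 5·14 = 66 + 129 + 39 + 68 + 16 + 70 = 388; overall_A = 388/15 = 25.8667.
Version B weighted sum = 1·70 + 3·25 + 1·52 + 4·29 + 1·12 + 5·39 = 70 + 75 + 52 + 116 + 12 + 195 = 520; overall_B = 520/15 = 34.6667.
Difference = 25.8667 − 34.6667 = -8.8000 ≈ -8.8.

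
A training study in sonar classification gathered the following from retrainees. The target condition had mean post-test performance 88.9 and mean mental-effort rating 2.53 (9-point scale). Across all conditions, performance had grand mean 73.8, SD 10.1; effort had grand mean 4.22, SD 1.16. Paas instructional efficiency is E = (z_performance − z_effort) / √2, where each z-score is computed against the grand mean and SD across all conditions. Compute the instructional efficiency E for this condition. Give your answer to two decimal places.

z_performance = (88.9 − 73.8) / 10.1 = 15.1000 / 10.1 = 1.4950.
z_effort = (2.53 − 4.22) / 1.16 = -1.6900 / 1.16 = -1.4569.
z_P − z_E = 1.4950 − (-1.4569) = 2.9519.
E = 2.9519 / √2 = 2.9519 / 1.41421 = 2.0873 ≈ 2.09.

2.09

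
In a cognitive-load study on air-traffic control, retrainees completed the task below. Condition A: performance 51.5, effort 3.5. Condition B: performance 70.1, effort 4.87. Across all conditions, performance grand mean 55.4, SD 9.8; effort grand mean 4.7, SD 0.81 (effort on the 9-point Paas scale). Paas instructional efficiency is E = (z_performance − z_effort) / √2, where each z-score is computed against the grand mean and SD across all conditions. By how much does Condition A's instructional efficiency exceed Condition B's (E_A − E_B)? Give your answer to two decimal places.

-0.15

Condition A: z_P = (51.5 − 55.4)/9.8 = -0.3980; z_E = (3.5 − 4.7)/0.81 = -1.4815; E_A = (-0.3980 − (-1.4815))/√2 = 0.7662.
Condition B: z_P = (70.1 − 55.4)/9.8 = 1.5000; z_E = (4.87 − 4.7)/0.81 = 0.2099; E_B = (1.5000 − 0.2099)/√2 = 0.9122.
E_A − E_B = 0.7662 − 0.9122 = -0.1460 ≈ -0.15.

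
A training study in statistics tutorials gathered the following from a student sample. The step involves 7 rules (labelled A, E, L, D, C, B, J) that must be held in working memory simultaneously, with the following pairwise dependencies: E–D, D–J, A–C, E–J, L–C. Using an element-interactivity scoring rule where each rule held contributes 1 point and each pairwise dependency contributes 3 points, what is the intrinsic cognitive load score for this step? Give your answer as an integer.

Count of rules held simultaneously: 7.
Count of pairwise dependencies listed: 5.
Element contribution: 7 × 1 = 7.
Interaction contribution: 5 × 3 = 15.
Intrinsic load = 7 + 15 = 22.

22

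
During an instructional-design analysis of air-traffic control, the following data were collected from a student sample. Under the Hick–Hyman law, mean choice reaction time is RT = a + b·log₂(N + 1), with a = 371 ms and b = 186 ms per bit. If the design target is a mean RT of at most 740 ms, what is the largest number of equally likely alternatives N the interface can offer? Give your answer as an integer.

2

Set 371 + 186·log₂(N + 1) ≤ 740.
log₂(N + 1) ≤ (740 − 371) / 186 = 1.9839.
N + 1 ≤ 2^1.9839 = 3.9556.
N ≤ 2.9556, so the largest integer N is 2.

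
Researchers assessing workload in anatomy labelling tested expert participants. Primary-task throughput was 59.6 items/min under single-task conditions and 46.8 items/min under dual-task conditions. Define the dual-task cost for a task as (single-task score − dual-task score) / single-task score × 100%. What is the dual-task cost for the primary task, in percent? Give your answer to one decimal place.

21.5

Cost = (59.6 − 46.8) / 59.6 × 100%
     = 12.8000 / 59.6 × 100% = 21.4765%.
≈ 21.5%.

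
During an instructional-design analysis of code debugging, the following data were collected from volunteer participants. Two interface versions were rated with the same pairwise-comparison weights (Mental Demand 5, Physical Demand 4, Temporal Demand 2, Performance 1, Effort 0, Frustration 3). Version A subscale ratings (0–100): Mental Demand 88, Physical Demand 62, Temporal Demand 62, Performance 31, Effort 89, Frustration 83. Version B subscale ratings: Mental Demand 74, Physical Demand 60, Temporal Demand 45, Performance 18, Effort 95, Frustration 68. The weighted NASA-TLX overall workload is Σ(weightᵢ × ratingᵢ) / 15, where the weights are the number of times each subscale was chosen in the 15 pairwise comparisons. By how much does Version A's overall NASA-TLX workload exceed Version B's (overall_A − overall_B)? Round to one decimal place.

11.3

Version A weighted sum = 5·88 + 4·62 + 2·62 + 1·31 + 0·89 + 3·83 = 440 + 248 + 124 + 31 + 0 + 249 = 1092; overall_A = 1092/15 = 72.8000.
Version B weighted sum = 5·74 + 4·60 + 2·45 + 1·18 + 0·95 + 3·68 = 370 + 240 + 90 + 18 + 0 + 204 = 922; overall_B = 922/15 = 61.4667.
Difference = 72.8000 − 61.4667 = 11.3333 ≈ 11.3.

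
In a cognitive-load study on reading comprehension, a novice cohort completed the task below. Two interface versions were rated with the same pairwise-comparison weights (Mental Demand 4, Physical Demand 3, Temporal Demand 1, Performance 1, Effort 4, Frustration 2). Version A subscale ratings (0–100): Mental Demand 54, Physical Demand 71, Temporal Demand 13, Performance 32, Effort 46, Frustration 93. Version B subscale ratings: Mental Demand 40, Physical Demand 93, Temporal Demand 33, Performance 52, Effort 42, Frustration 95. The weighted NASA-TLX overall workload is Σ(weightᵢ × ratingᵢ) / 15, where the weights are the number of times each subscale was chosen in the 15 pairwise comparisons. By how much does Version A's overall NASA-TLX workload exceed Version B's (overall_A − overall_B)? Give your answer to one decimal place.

Version A weighted sum = 4·54 + 3·71 + 1·13 + 1·32 + 4·46 + 2·93 = 216 + 213 + 13 + 32 + 184 + 186 = 844; overall_A = 844/15 = 56.2667.
Version B weighted sum = 4·40 + 3·93 + 1·33 + 1·52 + 4·42 + 2·95 = 160 + 279 + 33 + 52 + 168 + 190 = 882; overall_B = 882/15 = 58.8000.
Difference = 56.2667 − 58.8000 = -2.5333 ≈ -2.5.

-2.5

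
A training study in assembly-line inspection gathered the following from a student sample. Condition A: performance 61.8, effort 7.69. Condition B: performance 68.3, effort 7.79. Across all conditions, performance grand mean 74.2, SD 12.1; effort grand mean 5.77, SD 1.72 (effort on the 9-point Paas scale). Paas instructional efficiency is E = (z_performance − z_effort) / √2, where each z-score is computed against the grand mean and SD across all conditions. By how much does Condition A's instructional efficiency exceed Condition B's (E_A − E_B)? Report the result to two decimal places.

-0.34

Condition A: z_P = (61.8 − 74.2)/12.1 = -1.0248; z_E = (7.69 − 5.77)/1.72 = 1.1163; E_A = (-1.0248 − 1.1163)/√2 = -1.5140.
Condition B: z_P = (68.3 − 74.2)/12.1 = -0.4876; z_E = (7.79 − 5.77)/1.72 = 1.1744; E_B = (-0.4876 − 1.1744)/√2 = -1.1752.
E_A − E_B = -1.5140 − (-1.1752) = -0.3388 ≈ -0.34.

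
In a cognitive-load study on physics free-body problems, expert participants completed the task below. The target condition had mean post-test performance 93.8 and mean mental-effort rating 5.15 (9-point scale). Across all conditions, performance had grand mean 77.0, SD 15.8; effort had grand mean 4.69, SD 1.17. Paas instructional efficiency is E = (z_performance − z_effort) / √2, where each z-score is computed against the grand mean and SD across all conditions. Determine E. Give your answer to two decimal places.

z_performance = (93.8 − 77.0) / 15.8 = 16.8000 / 15.8 = 1.0633.
z_effort = (5.15 − 4.69) / 1.17 = 0.4600 / 1.17 = 0.3932.
z_P − z_E = 1.0633 − 0.3932 = 0.6701.
E = 0.6701 / √2 = 0.6701 / 1.41421 = 0.4738 ≈ 0.47.

0.47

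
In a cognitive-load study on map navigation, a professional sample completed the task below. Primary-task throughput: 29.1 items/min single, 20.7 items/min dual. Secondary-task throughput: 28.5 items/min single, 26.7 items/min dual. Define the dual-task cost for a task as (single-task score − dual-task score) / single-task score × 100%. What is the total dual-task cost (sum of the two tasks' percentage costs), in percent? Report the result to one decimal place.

35.2

Primary cost = (29.1 − 20.7) / 29.1 × 100% = 28.8660%.
Secondary cost = (28.5 − 26.7) / 28.5 × 100% = 6.3158%.
Total = 28.8660% + 6.3158% = 35.1818% ≈ 35.2%.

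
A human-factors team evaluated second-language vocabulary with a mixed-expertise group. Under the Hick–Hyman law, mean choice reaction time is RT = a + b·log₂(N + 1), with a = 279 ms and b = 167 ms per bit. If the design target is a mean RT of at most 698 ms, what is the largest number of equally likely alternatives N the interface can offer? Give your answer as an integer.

Set 279 + 167·log₂(N + 1) ≤ 698.
log₂(N + 1) ≤ (698 − 279) / 167 = 2.5090.
N + 1 ≤ 2^2.5090 = 5.6923.
N ≤ 4.6923, so the largest integer N is 4.

4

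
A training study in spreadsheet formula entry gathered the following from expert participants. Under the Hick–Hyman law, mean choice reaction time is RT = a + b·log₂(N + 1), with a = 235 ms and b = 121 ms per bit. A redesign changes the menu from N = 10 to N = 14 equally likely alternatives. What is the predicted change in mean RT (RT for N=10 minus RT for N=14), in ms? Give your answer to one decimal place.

-54.1

RT(10) = 235 + 121·log₂(11) = 235 + 121·3.4594 = 653.5874 ms.
RT(14) = 235 + 121·log₂(15) = 235 + 121·3.9069 = 707.7349 ms.
Difference = 653.5874 − 707.7349 = -54.1475 ≈ -54.1 ms.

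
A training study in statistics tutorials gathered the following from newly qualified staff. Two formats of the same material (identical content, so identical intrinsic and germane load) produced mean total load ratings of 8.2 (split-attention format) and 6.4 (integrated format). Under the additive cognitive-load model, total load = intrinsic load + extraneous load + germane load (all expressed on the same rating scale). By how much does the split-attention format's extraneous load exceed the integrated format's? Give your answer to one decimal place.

1.8

Intrinsic and germane load are equal across formats, so the difference in total load equals the difference in extraneous load.
Extraneous-load difference = 8.2 − 6.4 = 1.8.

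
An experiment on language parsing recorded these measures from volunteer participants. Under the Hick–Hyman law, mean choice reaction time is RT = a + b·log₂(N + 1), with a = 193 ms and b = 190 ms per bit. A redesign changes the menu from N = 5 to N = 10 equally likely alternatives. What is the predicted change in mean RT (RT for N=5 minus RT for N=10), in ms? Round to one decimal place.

RT(5) = 193 + 190·log₂(6) = 193 + 190·2.5850 = 684.1500 ms.
RT(10) = 193 + 190·log₂(11) = 193 + 190·3.4594 = 850.2860 ms.
Difference = 684.1500 − 850.2860 = -166.1360 ≈ -166.1 ms.

-166.1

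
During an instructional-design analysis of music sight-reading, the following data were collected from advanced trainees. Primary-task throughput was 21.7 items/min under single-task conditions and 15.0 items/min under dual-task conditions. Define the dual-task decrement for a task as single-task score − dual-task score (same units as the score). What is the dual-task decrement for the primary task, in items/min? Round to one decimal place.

Decrement = 21.7 − 15.0 = 6.7000 items/min ≈ 6.7 items/min.

6.7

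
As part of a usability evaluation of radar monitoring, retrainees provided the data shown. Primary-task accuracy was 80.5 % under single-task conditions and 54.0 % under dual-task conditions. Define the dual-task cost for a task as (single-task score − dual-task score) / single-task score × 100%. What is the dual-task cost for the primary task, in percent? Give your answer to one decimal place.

32.9

Cost = (80.5 − 54.0) / 80.5 × 100%
     = 26.5000 / 80.5 × 100% = 32.9193%.
≈ 32.9%.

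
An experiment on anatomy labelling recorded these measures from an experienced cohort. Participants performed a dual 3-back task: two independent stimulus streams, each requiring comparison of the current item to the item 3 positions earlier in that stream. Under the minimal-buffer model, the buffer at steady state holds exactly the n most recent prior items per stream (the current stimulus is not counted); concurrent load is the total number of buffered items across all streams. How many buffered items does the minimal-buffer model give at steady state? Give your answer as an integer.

Each stream's buffer holds its 3 most recent prior items.
Two independent streams: 2 × 3 = 6 buffered items at steady state.

6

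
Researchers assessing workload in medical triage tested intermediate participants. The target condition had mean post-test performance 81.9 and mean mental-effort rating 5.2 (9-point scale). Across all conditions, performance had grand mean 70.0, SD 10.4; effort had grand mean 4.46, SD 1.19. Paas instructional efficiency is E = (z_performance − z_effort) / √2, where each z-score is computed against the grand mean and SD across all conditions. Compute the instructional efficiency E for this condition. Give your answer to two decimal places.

0.37

z_performance = (81.9 − 70.0) / 10.4 = 11.9000 / 10.4 = 1.1442.
z_effort = (5.2 − 4.46) / 1.19 = 0.7400 / 1.19 = 0.6218.
z_P − z_E = 1.1442 − 0.6218 = 0.5224.
E = 0.5224 / √2 = 0.5224 / 1.41421 = 0.3694 ≈ 0.37.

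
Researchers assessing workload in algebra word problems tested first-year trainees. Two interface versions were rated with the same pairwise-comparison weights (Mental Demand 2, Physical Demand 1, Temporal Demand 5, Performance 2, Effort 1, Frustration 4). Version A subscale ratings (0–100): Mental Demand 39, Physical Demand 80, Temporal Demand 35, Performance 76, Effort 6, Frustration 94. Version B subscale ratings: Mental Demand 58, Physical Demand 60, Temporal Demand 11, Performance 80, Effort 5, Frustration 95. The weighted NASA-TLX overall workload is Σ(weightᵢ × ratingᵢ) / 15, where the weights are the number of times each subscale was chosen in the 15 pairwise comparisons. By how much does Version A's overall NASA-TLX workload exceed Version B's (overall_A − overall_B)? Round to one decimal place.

6.1

Version A weighted sum = 2·39 + 1·80 + 5·35 + 2·76 + 1·6 + 4·94 = 78 + 80 + 175 + 152 + 6 + 376 = 867; overall_A = 867/15 = 57.8000.
Version B weighted sum = 2·58 + 1·60 + 5·11 + 2·80 + 1·5 + 4·95 = 116 + 60 + 55 + 160 + 5 + 380 = 776; overall_B = 776/15 = 51.7333.
Difference = 57.8000 − 51.7333 = 6.0667 ≈ 6.1.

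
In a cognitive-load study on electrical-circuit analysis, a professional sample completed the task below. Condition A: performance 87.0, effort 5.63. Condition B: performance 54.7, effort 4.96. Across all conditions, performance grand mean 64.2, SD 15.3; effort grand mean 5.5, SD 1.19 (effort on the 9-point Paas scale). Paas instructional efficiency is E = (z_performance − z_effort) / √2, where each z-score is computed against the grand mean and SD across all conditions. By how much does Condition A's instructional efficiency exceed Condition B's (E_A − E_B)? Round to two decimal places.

1.09

Condition A: z_P = (87.0 − 64.2)/15.3 = 1.4902; z_E = (5.63 − 5.5)/1.19 = 0.1092; E_A = (1.4902 − 0.1092)/√2 = 0.9765.
Condition B: z_P = (54.7 − 64.2)/15.3 = -0.6209; z_E = (4.96 − 5.5)/1.19 = -0.4538; E_B = (-0.6209 − (-0.4538))/√2 = -0.1182.
E_A − E_B = 0.9765 − (-0.1182) = 1.0947 ≈ 1.09.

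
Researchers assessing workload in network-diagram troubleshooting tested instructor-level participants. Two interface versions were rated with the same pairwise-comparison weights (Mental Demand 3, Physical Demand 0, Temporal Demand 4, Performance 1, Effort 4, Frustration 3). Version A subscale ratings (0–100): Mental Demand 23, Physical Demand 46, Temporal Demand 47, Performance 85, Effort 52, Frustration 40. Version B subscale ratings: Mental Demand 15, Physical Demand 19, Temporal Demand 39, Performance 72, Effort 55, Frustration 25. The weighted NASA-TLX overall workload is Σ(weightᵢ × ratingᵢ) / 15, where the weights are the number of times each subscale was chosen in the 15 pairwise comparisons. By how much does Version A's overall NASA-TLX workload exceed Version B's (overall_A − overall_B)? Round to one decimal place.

Version A weighted sum = 3·23 + 0·46 + 4·47 + 1·85 + 4·52 + 3·40 = 69 + 0 + 188 + 85 + 208 + 120 = 670; overall_A = 670/15 = 44.6667.
Version B weighted sum = 3·15 + 0·19 + 4·39 + 1·72 + 4·55 + 3·25 = 45 + 0 + 156 + 72 + 220 + 75 = 568; overall_B = 568/15 = 37.8667.
Difference = 44.6667 − 37.8667 = 6.8000 ≈ 6.8.

6.8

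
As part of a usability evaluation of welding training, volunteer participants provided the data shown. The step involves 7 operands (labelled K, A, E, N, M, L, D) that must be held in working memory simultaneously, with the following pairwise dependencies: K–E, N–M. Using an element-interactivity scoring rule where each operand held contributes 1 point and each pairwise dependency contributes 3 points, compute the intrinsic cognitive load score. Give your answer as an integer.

Count of operands held simultaneously: 7.
Count of pairwise dependencies listed: 2.
Element contribution: 7 × 1 = 7.
Interaction contribution: 2 × 3 = 6.
Intrinsic load = 7 + 6 = 13.

13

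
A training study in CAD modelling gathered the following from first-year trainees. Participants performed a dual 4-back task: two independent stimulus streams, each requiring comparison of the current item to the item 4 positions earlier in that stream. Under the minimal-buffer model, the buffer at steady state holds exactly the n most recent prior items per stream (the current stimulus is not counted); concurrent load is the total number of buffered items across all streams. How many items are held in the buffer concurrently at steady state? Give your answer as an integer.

8

Each stream's buffer holds its 4 most recent prior items.
Two independent streams: 2 × 4 = 8 buffered items at steady state.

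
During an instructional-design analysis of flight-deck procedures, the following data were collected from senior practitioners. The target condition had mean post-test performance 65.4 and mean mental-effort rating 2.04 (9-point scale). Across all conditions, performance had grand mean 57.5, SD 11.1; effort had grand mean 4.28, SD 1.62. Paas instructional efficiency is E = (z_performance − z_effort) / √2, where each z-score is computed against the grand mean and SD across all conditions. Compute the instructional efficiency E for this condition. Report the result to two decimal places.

z_performance = (65.4 − 57.5) / 11.1 = 7.9000 / 11.1 = 0.7117.
z_effort = (2.04 − 4.28) / 1.62 = -2.2400 / 1.62 = -1.3827.
z_P − z_E = 0.7117 − (-1.3827) = 2.0944.
E = 2.0944 / √2 = 2.0944 / 1.41421 = 1.4810 ≈ 1.48.

1.48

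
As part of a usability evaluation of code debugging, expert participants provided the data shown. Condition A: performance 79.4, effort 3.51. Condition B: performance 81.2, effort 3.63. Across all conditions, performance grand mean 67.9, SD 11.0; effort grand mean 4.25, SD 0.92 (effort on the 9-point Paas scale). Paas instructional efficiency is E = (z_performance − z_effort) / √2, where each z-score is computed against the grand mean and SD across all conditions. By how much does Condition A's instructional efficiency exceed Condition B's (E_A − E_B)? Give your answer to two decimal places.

-0.02

Condition A: z_P = (79.4 − 67.9)/11.0 = 1.0455; z_E = (3.51 − 4.25)/0.92 = -0.8043; E_A = (1.0455 − (-0.8043))/√2 = 1.3080.
Condition B: z_P = (81.2 − 67.9)/11.0 = 1.2091; z_E = (3.63 − 4.25)/0.92 = -0.6739; E_B = (1.2091 − (-0.6739))/√2 = 1.3315.
E_A − E_B = 1.3080 − 1.3315 = -0.0235 ≈ -0.02.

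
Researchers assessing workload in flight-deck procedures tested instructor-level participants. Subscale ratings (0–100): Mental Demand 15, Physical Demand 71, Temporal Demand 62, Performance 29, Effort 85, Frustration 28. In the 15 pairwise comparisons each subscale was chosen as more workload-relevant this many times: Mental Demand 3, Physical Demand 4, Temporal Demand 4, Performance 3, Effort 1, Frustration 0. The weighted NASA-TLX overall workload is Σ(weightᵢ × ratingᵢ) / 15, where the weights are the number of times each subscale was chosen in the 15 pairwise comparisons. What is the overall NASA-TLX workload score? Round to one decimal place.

The tallies are the weights (they sum to 15).
Weighted sum = 3·15 + 4·71 + 4·62 + 3·29 + 1·85 + 0·28
            = 45 + 284 + 248 + 87 + 85 + 0 = 749.
Overall workload = 749 / 15 = 49.9333 ≈ 49.9.

49.9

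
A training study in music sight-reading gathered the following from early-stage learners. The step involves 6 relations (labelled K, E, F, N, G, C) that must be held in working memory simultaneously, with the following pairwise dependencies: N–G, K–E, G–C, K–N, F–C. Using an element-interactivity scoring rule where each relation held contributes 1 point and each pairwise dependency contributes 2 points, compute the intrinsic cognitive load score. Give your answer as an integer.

Count of relations held simultaneously: 6.
Count of pairwise dependencies listed: 5.
Element contribution: 6 × 1 = 6.
Interaction contribution: 5 × 2 = 10.
Intrinsic load = 6 + 10 = 16.

16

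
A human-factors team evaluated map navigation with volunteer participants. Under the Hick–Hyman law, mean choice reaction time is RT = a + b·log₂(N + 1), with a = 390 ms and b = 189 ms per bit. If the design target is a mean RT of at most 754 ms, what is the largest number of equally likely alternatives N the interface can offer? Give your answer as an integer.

2

Set 390 + 189·log₂(N + 1) ≤ 754.
log₂(N + 1) ≤ (754 − 390) / 189 = 1.9259.
N + 1 ≤ 2^1.9259 = 3.7997.
N ≤ 2.7997, so the largest integer N is 2.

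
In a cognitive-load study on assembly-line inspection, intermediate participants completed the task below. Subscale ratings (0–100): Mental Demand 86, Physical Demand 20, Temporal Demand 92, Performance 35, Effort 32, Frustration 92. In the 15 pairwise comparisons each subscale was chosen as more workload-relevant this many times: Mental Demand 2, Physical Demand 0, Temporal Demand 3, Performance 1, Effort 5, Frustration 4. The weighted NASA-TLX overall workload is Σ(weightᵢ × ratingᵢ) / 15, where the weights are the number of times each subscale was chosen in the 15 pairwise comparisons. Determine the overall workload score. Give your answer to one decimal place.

67.4

The tallies are the weights (they sum to 15).
Weighted sum = 2·86 + 0·20 + 3·92 + 1·35 + 5·32 + 4·92
            = 172 + 0 + 276 + 35 + 160 + 368 = 1011.
Overall workload = 1011 / 15 = 67.4000 ≈ 67.4.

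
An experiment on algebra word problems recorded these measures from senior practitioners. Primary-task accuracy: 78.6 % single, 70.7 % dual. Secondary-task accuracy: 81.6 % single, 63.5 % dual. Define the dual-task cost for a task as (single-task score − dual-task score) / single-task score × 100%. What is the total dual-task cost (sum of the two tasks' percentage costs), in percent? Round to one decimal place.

Primary cost = (78.6 − 70.7) / 78.6 × 100% = 10.0509%.
Secondary cost = (81.6 − 63.5) / 81.6 × 100% = 22.1814%.
Total = 10.0509% + 22.1814% = 32.2323% ≈ 32.2%.

32.2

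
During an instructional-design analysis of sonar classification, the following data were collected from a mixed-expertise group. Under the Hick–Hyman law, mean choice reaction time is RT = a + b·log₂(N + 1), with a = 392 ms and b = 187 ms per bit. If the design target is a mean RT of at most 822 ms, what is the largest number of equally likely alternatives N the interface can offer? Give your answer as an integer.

3

Set 392 + 187·log₂(N + 1) ≤ 822.
log₂(N + 1) ≤ (822 − 392) / 187 = 2.2995.
N + 1 ≤ 2^2.2995 = 4.9229.
N ≤ 3.9229, so the largest integer N is 3.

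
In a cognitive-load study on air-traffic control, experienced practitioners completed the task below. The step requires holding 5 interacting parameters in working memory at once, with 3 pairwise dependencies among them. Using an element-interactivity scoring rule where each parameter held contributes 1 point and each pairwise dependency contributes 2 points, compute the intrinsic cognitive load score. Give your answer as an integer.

Element contribution: 5 × 1 = 5.
Interaction contribution: 3 × 2 = 6.
Intrinsic load = 5 + 6 = 11.

11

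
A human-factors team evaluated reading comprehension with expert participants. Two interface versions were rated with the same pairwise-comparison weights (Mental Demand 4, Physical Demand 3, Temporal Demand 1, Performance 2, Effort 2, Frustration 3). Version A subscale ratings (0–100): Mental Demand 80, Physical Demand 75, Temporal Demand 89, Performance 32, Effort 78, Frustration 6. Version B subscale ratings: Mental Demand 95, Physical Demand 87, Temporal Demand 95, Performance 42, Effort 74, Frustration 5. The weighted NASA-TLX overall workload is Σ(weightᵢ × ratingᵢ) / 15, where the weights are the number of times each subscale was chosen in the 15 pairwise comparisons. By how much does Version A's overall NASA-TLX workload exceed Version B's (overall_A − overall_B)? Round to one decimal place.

Version A weighted sum = 4·80 + 3·75 + 1·89 + 2·32 + 2·78 + 3·6 = 320 + 225 + 89 + 64 + 156 + 18 = 872; overall_A = 872/15 = 58.1333.
Version B weighted sum = 4·95 + 3·87 + 1·95 + 2·42 + 2·74 + 3·5 = 380 + 261 + 95 + 84 + 148 + 15 = 983; overall_B = 983/15 = 65.5333.
Difference = 58.1333 − 65.5333 = -7.4000 ≈ -7.4.

-7.4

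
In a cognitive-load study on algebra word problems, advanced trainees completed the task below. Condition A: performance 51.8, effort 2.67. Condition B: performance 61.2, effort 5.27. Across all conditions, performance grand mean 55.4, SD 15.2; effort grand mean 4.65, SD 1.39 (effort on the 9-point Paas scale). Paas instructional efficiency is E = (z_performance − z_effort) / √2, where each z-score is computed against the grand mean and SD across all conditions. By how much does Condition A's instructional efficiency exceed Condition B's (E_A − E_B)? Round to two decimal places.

0.89

Condition A: z_P = (51.8 − 55.4)/15.2 = -0.2368; z_E = (2.67 − 4.65)/1.39 = -1.4245; E_A = (-0.2368 − (-1.4245))/√2 = 0.8398.
Condition B: z_P = (61.2 − 55.4)/15.2 = 0.3816; z_E = (5.27 − 4.65)/1.39 = 0.4460; E_B = (0.3816 − 0.4460)/√2 = -0.0455.
E_A − E_B = 0.8398 − (-0.0455) = 0.8853 ≈ 0.89.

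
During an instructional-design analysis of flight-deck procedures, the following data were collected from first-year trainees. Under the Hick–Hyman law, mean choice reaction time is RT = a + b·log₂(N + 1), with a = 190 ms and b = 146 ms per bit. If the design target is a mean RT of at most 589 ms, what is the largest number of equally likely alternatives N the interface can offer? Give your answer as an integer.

Set 190 + 146·log₂(N + 1) ≤ 589.
log₂(N + 1) ≤ (589 − 190) / 146 = 2.7329.
N + 1 ≤ 2^2.7329 = 6.6479.
N ≤ 5.6479, so the largest integer N is 5.

5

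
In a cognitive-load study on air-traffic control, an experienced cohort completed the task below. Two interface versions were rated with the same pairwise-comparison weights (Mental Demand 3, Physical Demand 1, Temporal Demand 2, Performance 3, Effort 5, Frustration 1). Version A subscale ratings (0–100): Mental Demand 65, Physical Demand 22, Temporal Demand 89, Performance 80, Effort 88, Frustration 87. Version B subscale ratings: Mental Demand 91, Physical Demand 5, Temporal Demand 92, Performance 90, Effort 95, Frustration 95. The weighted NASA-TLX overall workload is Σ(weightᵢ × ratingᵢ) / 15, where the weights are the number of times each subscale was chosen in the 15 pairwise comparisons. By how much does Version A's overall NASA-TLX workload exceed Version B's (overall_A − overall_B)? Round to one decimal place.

-9.3

Version A weighted sum = 3·65 + 1·22 + 2·89 + 3·80 + 5·88 + 1·87 = 195 + 22 + 178 + 240 + 440 + 87 = 1162; overall_A = 1162/15 = 77.4667.
Version B weighted sum = 3·91 + 1·5 + 2·92 + 3·90 + 5·95 + 1·95 = 273 + 5 + 184 + 270 + 475 + 95 = 1302; overall_B = 1302/15 = 86.8000.
Difference = 77.4667 − 86.8000 = -9.3333 ≈ -9.3.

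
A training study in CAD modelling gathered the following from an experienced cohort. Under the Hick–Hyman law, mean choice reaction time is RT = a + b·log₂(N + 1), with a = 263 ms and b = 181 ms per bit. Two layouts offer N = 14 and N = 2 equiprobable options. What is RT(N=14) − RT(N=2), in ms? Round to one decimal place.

420.3

RT(14) = 263 + 181·log₂(15) = 263 + 181·3.9069 = 970.1489 ms.
RT(2) = 263 + 181·log₂(3) = 263 + 181·1.5850 = 549.8850 ms.
Difference = 970.1489 − 549.8850 = 420.2639 ≈ 420.3 ms.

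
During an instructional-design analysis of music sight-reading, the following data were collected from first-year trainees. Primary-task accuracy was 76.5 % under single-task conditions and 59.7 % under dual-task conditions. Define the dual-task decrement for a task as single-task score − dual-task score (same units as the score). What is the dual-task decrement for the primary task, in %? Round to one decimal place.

16.8

Decrement = 76.5 − 59.7 = 16.8000 % ≈ 16.8 %.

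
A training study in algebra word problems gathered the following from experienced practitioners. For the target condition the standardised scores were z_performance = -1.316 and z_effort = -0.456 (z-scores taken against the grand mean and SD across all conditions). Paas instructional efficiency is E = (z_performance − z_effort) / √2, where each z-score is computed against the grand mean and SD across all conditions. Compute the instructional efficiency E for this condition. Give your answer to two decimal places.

z_P − z_E = -1.316 − (-0.456) = -0.8600.
E = -0.8600 / √2 = -0.8600 / 1.41421 = -0.6081 ≈ -0.61.

-0.61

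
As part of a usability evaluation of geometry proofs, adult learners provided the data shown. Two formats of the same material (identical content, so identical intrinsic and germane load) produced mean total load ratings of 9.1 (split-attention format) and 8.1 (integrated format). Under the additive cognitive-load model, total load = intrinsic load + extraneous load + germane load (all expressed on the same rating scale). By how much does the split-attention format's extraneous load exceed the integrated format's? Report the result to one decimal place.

Intrinsic and germane load are equal across formats, so the difference in total load equals the difference in extraneous load.
Extraneous-load difference = 9.1 − 8.1 = 1.0.

1.0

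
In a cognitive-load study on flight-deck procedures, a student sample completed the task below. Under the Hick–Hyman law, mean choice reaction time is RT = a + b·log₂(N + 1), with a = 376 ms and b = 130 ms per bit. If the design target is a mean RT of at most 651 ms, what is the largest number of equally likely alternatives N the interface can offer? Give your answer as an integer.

Set 376 + 130·log₂(N + 1) ≤ 651.
log₂(N + 1) ≤ (651 − 376) / 130 = 2.1154.
N + 1 ≤ 2^2.1154 = 4.3331.
N ≤ 3.3331, so the largest integer N is 3.

3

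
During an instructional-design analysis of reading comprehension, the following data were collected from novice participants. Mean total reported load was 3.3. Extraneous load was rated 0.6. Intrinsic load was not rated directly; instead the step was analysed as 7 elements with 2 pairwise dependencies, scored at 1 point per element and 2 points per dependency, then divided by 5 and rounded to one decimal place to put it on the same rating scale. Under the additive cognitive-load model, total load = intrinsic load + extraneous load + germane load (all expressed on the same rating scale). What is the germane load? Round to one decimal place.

Intrinsic (element-interactivity): (7 × 1 + 2 × 2) / 5 = 11 / 5 = 2.2000 → 2.2.
germane load = total − intrinsic − extraneous
             = 3.3 − 2.2 − 0.6 = 0.5.

0.5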